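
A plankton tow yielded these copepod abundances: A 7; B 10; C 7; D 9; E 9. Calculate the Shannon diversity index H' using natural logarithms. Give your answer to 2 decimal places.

Total N = 7+10+7+9+9 = 42, so the proportions are 0.1667, 0.2381, 0.1667, 0.2143, 0.2143 (working shown to 4 dp, full precision carried).
Each pᵢ ln pᵢ term: 0.1667×(-1.7918)=-0.2986, 0.2381×(-1.4351)=-0.3417, 0.1667×(-1.7918)=-0.2986, 0.2143×(-1.5404)=-0.3301, 0.2143×(-1.5404)=-0.3301.
Sum = -1.5991, so H' = 1.60.

1.60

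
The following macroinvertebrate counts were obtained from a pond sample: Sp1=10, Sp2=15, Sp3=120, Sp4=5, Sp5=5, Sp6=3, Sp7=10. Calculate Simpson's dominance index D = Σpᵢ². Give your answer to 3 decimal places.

0.527

Total N = 10+15+120+5+5+3+10 = 168, so the proportions are 0.05952, 0.08929, 0.71429, 0.02976, 0.02976, 0.01786, 0.05952 (working shown to 5 dp, full precision carried).
D = 0.05952² + 0.08929² + 0.71429² + 0.02976² + 0.02976² + 0.01786² + 0.05952² = 0.00354 + 0.00797 + 0.51020 + 0.00089 + 0.00089 + 0.00032 + 0.00354 = 0.52735.
To 3 decimal places, D = 0.527.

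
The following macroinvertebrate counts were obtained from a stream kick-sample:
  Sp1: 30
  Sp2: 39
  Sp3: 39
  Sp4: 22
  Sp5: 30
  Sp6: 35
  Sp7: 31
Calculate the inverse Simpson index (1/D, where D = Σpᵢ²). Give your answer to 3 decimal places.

Total N = 30+39+39+22+30+35+31 = 226, so the proportions are 0.1327434, 0.1725664, 0.1725664, 0.0973451, 0.1327434, 0.1548673, 0.1371681 (working shown to 7 dp, full precision carried).
D = 0.1327434² + 0.1725664² + 0.1725664² + 0.0973451² + 0.1327434² + 0.1548673² + 0.1371681² = 0.0176208 + 0.0297792 + 0.0297792 + 0.0094761 + 0.0176208 + 0.0239839 + 0.0188151 = 0.1470749.
So 1/D = 6.79925, i.e. 6.799 to 3 decimal places.

6.799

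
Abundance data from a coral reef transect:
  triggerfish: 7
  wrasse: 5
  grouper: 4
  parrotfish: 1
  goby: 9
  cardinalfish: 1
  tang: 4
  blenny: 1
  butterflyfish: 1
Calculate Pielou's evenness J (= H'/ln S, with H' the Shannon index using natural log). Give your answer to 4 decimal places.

0.8668

Total N = 7+5+4+1+9+1+4+1+1 = 33, so the proportions are 0.212121, 0.151515, 0.121212, 0.030303, 0.272727, 0.030303, 0.121212, 0.030303, 0.030303 (working shown to 6 dp, full precision carried).
H' = −Σ pᵢ ln pᵢ = −((-0.328915) + (-0.285920) + (-0.255783) + (-0.105955) + (-0.354350) + (-0.105955) + (-0.255783) + (-0.105955) + (-0.105955)) = 1.904570.
With S = 9 species, ln S = 2.197225, so J = 1.904570/2.197225 = 0.866807, i.e. 0.8668 to 4 decimal places.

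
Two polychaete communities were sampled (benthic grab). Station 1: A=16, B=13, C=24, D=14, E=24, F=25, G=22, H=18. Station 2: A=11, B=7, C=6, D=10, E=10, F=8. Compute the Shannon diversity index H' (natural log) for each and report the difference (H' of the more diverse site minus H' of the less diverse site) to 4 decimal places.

0.2820

Station 1: N=156, proportions 0.102564, 0.083333, 0.153846, 0.089744, 0.153846, 0.160256, 0.141026, 0.115385, giving H' = 2.051775 (working shown to 6 dp, full precision carried).
Station 2: N=52, proportions 0.211538, 0.134615, 0.115385, 0.192308, 0.192308, 0.153846, giving H' = 1.769782.
Difference = |2.051775 − 1.769782| = 0.281993, i.e. 0.2820 to 4 decimal places.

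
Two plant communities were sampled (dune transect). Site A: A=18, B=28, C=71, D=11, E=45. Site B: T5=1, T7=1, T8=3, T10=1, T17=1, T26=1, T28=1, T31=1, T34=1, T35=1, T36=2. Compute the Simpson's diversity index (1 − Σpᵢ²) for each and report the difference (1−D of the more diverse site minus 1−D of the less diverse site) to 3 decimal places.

0.165

Site A: N=173, proportions 0.104046, 0.16185, 0.410405, 0.063584, 0.260116, giving 1−D = 0.722844 (working shown to 6 dp, full precision carried).
Site B: N=14, proportions 0.071429, 0.071429, 0.214286, 0.071429, 0.071429, 0.071429, 0.071429, 0.071429, 0.071429, 0.071429, 0.142857, giving 1−D = 0.887755.
Difference = |0.722844 − 0.887755| = 0.164911, i.e. 0.165 to 3 decimal places.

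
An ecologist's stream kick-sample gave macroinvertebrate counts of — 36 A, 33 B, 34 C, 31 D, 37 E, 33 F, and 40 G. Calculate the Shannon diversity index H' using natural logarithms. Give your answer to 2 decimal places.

Total N = 36+33+34+31+37+33+40 = 244, so the proportions are 0.1475, 0.1352, 0.1393, 0.127, 0.1516, 0.1352, 0.1639 (working shown to 4 dp, full precision carried).
Each pᵢ ln pᵢ term: 0.1475×(-1.9136)=-0.2823, 0.1352×(-2.0007)=-0.2706, 0.1393×(-1.9708)=-0.2746, 0.127×(-2.0632)=-0.2621, 0.1516×(-1.8863)=-0.2860, 0.1352×(-2.0007)=-0.2706, 0.1639×(-1.8083)=-0.2964.
Sum = -1.9427, so H' = 1.94.

1.94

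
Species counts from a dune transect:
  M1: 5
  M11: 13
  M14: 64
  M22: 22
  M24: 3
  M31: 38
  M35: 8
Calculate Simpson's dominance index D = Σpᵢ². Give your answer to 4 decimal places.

Total N = 5+13+64+22+3+38+8 = 153, so the proportions are 0.03268, 0.084967, 0.418301, 0.143791, 0.019608, 0.248366, 0.052288 (working shown to 6 dp, full precision carried).
D = 0.03268² + 0.084967² + 0.418301² + 0.143791² + 0.019608² + 0.248366² + 0.052288² = 0.001068 + 0.007219 + 0.174975 + 0.020676 + 0.000384 + 0.061686 + 0.002734 = 0.268743.
To 4 decimal places, D = 0.2687.

0.2687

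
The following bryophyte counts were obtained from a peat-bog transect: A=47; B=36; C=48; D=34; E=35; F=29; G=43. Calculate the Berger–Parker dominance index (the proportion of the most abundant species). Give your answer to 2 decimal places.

0.18

Total N = 47+36+48+34+35+29+43 = 272, so the proportions are 0.1728, 0.1324, 0.1765, 0.125, 0.1287, 0.1066, 0.1581 (working shown to 4 dp, full precision carried).
The largest proportion is 0.1765, i.e. d = 0.18 to 2 decimal places.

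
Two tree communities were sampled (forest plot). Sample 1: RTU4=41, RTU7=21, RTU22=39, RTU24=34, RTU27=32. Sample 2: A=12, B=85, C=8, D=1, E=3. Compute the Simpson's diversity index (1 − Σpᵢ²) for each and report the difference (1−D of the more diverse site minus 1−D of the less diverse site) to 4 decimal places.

0.4177

Sample 1: N=167, proportions 0.245509, 0.125749, 0.233533, 0.203593, 0.191617, giving 1−D = 0.791208 (working shown to 6 dp, full precision carried).
Sample 2: N=109, proportions 0.110092, 0.779817, 0.073394, 0.009174, 0.027523, giving 1−D = 0.373538.
Difference = |0.791208 − 0.373538| = 0.417670, i.e. 0.4177 to 4 decimal places.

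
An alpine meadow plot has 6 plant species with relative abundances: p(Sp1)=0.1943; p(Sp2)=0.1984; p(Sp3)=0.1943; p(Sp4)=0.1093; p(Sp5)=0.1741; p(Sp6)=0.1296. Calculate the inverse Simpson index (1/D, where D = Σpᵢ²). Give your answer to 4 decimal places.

D = 0.1943² + 0.1984² + 0.1943² + 0.1093² + 0.1741² + 0.1296² = 0.03775249 + 0.03936256 + 0.03775249 + 0.01194649 + 0.03031081 + 0.01679616 = 0.17392100 (working shown to 8 dp, full precision carried).
So 1/D = 5.749737, i.e. 5.7497 to 4 decimal places.

5.7497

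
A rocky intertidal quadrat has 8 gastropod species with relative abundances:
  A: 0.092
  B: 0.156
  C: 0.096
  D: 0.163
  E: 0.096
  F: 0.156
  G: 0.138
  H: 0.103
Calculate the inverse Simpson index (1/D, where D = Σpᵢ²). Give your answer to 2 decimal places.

7.59

D = 0.092² + 0.156² + 0.096² + 0.163² + 0.096² + 0.156² + 0.138² + 0.103² = 0.008464 + 0.024336 + 0.009216 + 0.026569 + 0.009216 + 0.024336 + 0.019044 + 0.010609 = 0.131790 (working shown to 6 dp, full precision carried).
So 1/D = 7.5878, i.e. 7.59 to 2 decimal places.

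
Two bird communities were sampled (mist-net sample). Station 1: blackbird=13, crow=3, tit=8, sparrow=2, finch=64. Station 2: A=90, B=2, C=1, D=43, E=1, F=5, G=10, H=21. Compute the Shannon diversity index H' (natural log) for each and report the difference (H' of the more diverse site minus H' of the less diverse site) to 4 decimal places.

Station 1: N=90, proportions 0.144444, 0.033333, 0.088889, 0.022222, 0.711111, giving H' = 0.935026 (working shown to 6 dp, full precision carried).
Station 2: N=173, proportions 0.520231, 0.011561, 0.00578, 0.248555, 0.00578, 0.028902, 0.057803, 0.121387, giving H' = 1.320293.
Difference = |0.935026 − 1.320293| = 0.385267, i.e. 0.3853 to 4 decimal places.

0.3853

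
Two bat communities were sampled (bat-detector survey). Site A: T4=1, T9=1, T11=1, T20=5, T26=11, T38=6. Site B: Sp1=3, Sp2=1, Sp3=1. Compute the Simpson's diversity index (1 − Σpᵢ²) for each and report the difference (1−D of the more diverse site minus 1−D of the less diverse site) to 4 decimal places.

0.1440

Site A: N=25, proportions 0.04, 0.04, 0.04, 0.2, 0.44, 0.24, giving 1−D = 0.704000 (working shown to 6 dp, full precision carried).
Site B: N=5, proportions 0.6, 0.2, 0.2, giving 1−D = 0.560000.
Difference = |0.704000 − 0.560000| = 0.144000, i.e. 0.1440 to 4 decimal places.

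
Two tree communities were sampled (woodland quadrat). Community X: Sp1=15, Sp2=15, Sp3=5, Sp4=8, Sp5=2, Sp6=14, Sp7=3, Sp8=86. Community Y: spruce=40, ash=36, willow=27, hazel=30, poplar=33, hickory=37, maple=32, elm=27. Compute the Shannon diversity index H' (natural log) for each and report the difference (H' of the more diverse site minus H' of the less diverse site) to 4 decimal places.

Community X: N=148, proportions 0.101351, 0.101351, 0.033784, 0.054054, 0.013514, 0.094595, 0.02027, 0.581081, giving H' = 1.411895 (working shown to 6 dp, full precision carried).
Community Y: N=262, proportions 0.152672, 0.137405, 0.103053, 0.114504, 0.125954, 0.141221, 0.122137, 0.103053, giving H' = 2.070386.
Difference = |1.411895 − 2.070386| = 0.658491, i.e. 0.6585 to 4 decimal places.

0.6585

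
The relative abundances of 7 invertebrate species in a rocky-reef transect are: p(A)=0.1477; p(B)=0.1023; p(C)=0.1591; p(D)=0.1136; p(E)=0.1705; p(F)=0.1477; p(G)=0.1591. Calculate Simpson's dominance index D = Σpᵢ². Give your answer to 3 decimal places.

0.147

D = 0.1477² + 0.1023² + 0.1591² + 0.1136² + 0.1705² + 0.1477² + 0.1591² = 0.02182 + 0.01047 + 0.02531 + 0.01290 + 0.02907 + 0.02182 + 0.02531 = 0.14670 (working shown to 5 dp, full precision carried).
To 3 decimal places, D = 0.147.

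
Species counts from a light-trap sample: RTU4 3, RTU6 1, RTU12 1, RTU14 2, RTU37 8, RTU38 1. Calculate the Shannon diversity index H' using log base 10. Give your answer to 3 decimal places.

Total N = 3+1+1+2+8+1 = 16, so the proportions are 0.1875, 0.0625, 0.0625, 0.125, 0.5, 0.0625 (working shown to 5 dp, full precision carried).
Each pᵢ log₁₀ pᵢ term: 0.1875×(-0.72700)=-0.13631, 0.0625×(-1.20412)=-0.07526, 0.0625×(-1.20412)=-0.07526, 0.125×(-0.90309)=-0.11289, 0.5×(-0.30103)=-0.15051, 0.0625×(-1.20412)=-0.07526.
Sum = -0.62549, so H' = 0.625.

0.625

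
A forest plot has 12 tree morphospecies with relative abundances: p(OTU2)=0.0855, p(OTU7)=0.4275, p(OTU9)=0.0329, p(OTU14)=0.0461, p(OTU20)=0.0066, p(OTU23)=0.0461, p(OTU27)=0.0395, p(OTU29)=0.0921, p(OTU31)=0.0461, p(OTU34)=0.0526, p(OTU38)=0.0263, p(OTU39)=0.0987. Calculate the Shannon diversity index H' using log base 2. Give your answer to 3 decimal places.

Each pᵢ log₂ pᵢ term (working shown to 5 dp, full precision carried): 0.0855×(-3.54793)=-0.30335, 0.4275×(-1.22600)=-0.52412, 0.0329×(-4.92577)=-0.16206, 0.0461×(-4.43909)=-0.20464, 0.0066×(-7.24332)=-0.04781, 0.0461×(-4.43909)=-0.20464, 0.0395×(-4.66200)=-0.18415, 0.0921×(-3.44066)=-0.31688, 0.0461×(-4.43909)=-0.20464, 0.0526×(-4.24879)=-0.22349, 0.0263×(-5.24879)=-0.13804, 0.0987×(-3.34081)=-0.32974.
Sum = -2.84356, so H' = 2.844.

2.844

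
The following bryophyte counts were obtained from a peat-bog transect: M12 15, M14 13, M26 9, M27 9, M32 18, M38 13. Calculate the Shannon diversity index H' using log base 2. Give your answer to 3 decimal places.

2.540

Total N = 15+13+9+9+18+13 = 77, so the proportions are 0.19481, 0.16883, 0.11688, 0.11688, 0.23377, 0.16883 (working shown to 5 dp, full precision carried).
Each pᵢ log₂ pᵢ term: 0.19481×(-2.35990)=-0.45972, 0.16883×(-2.56635)=-0.43328, 0.11688×(-3.09686)=-0.36197, 0.11688×(-3.09686)=-0.36197, 0.23377×(-2.09686)=-0.49018, 0.16883×(-2.56635)=-0.43328.
Sum = -2.54040, so H' = 2.540.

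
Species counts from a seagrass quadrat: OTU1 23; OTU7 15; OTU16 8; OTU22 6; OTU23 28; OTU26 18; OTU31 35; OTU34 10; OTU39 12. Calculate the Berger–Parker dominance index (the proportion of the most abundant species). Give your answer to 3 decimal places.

0.226

Total N = 23+15+8+6+28+18+35+10+12 = 155, so the proportions are 0.14839, 0.09677, 0.05161, 0.03871, 0.18065, 0.11613, 0.22581, 0.06452, 0.07742 (working shown to 5 dp, full precision carried).
The largest proportion is 0.22581, i.e. d = 0.226 to 3 decimal places.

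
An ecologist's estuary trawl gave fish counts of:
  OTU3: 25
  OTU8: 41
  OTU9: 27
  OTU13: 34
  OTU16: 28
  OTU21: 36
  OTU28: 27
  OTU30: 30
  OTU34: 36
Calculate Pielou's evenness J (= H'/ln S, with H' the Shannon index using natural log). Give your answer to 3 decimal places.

0.994

Total N = 25+41+27+34+28+36+27+30+36 = 284, so the proportions are 0.08803, 0.14437, 0.09507, 0.11972, 0.09859, 0.12676, 0.09507, 0.10563, 0.12676 (working shown to 5 dp, full precision carried).
H' = −Σ pᵢ ln pᵢ = −((-0.21392) + (-0.27941) + (-0.22371) + (-0.25412) + (-0.22841) + (-0.26182) + (-0.22371) + (-0.23744) + (-0.26182)) = 2.18436.
With S = 9 species, ln S = 2.19722, so J = 2.18436/2.19722 = 0.99414, i.e. 0.994 to 3 decimal places.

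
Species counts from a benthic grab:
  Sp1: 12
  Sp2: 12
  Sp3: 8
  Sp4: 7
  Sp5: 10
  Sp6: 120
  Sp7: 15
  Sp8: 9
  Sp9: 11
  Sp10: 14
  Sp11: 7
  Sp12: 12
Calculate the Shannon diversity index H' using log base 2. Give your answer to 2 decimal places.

Total N = 12+12+8+7+10+120+15+9+11+14+7+12 = 237, so the proportions are 0.0506, 0.0506, 0.0338, 0.0295, 0.0422, 0.5063, 0.0633, 0.038, 0.0464, 0.0591, 0.0295, 0.0506 (working shown to 4 dp, full precision carried).
Each pᵢ log₂ pᵢ term: 0.0506×(-4.3038)=-0.2179, 0.0506×(-4.3038)=-0.2179, 0.0338×(-4.8887)=-0.1650, 0.0295×(-5.0814)=-0.1501, 0.0422×(-4.5668)=-0.1927, 0.5063×(-0.9819)=-0.4971, 0.0633×(-3.9819)=-0.2520, 0.038×(-4.7188)=-0.1792, 0.0464×(-4.4293)=-0.2056, 0.0591×(-4.0814)=-0.2411, 0.0295×(-5.0814)=-0.1501, 0.0506×(-4.3038)=-0.2179.
Sum = -2.6866, so H' = 2.69.

2.69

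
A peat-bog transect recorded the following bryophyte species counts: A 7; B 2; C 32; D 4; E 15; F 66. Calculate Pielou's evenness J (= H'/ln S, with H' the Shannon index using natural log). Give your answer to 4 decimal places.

0.7122

Total N = 7+2+32+4+15+66 = 126, so the proportions are 0.055556, 0.015873, 0.253968, 0.031746, 0.119048, 0.52381 (working shown to 6 dp, full precision carried).
H' = −Σ pᵢ ln pᵢ = −((-0.160576) + (-0.065764) + (-0.348075) + (-0.109523) + (-0.253361) + (-0.338709)) = 1.276009.
With S = 6 species, ln S = 1.791759, so J = 1.276009/1.791759 = 0.712154, i.e. 0.7122 to 4 decimal places.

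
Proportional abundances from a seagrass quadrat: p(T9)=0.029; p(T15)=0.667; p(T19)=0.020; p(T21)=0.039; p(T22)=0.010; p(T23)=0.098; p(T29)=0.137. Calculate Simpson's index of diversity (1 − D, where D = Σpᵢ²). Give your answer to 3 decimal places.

D = 0.029² + 0.667² + 0.02² + 0.039² + 0.01² + 0.098² + 0.137² = 0.00084 + 0.44489 + 0.00040 + 0.00152 + 0.00010 + 0.00960 + 0.01877 = 0.47612 (working shown to 5 dp, full precision carried).
So 1 − D = 0.52388, i.e. 0.524 to 3 decimal places.

0.524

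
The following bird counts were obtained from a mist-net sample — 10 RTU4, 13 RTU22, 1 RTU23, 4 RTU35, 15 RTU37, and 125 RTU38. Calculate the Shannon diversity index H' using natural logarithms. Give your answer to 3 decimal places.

Total N = 10+13+1+4+15+125 = 168, so the proportions are 0.05952, 0.07738, 0.00595, 0.02381, 0.08929, 0.74405 (working shown to 5 dp, full precision carried).
Each pᵢ ln pᵢ term: 0.05952×(-2.82138)=-0.16794, 0.07738×(-2.55901)=-0.19802, 0.00595×(-5.12396)=-0.03050, 0.02381×(-3.73767)=-0.08899, 0.08929×(-2.41591)=-0.21571, 0.74405×(-0.29565)=-0.21998.
Sum = -0.92113, so H' = 0.921.

0.921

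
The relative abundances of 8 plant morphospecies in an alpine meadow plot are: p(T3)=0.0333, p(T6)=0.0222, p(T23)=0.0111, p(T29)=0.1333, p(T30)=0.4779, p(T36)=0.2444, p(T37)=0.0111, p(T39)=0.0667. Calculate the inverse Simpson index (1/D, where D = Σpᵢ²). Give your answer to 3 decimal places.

3.203

D = 0.0333² + 0.0222² + 0.0111² + 0.1333² + 0.4779² + 0.2444² + 0.0111² + 0.0667² = 0.0011089 + 0.0004928 + 0.0001232 + 0.0177689 + 0.2283884 + 0.0597314 + 0.0001232 + 0.0044489 = 0.3121857 (working shown to 7 dp, full precision carried).
So 1/D = 3.20322, i.e. 3.203 to 3 decimal places.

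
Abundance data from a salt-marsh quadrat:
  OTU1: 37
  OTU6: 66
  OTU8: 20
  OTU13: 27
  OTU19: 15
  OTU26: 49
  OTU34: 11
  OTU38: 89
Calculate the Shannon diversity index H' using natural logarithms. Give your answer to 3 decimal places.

Total N = 37+66+20+27+15+49+11+89 = 314, so the proportions are 0.11783, 0.21019, 0.06369, 0.08599, 0.04777, 0.15605, 0.03503, 0.28344 (working shown to 5 dp, full precision carried).
Each pᵢ ln pᵢ term: 0.11783×(-2.13848)=-0.25199, 0.21019×(-1.55974)=-0.32784, 0.06369×(-2.75366)=-0.17539, 0.08599×(-2.45356)=-0.21097, 0.04777×(-3.04134)=-0.14529, 0.15605×(-1.85757)=-0.28988, 0.03503×(-3.35150)=-0.11741, 0.28344×(-1.26076)=-0.35735.
Sum = -1.87612, so H' = 1.876.

1.876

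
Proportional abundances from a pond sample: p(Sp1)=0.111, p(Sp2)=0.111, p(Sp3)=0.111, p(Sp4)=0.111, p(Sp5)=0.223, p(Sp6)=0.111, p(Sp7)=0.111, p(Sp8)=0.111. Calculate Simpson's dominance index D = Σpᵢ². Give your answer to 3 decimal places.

D = 0.111² + 0.111² + 0.111² + 0.111² + 0.223² + 0.111² + 0.111² + 0.111² = 0.01232 + 0.01232 + 0.01232 + 0.01232 + 0.04973 + 0.01232 + 0.01232 + 0.01232 = 0.13598 (working shown to 5 dp, full precision carried).
To 3 decimal places, D = 0.136.

0.136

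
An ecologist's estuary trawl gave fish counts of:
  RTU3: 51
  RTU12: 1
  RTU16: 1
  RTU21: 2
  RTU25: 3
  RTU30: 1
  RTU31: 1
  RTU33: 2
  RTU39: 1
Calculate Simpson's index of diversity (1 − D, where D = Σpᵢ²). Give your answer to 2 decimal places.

Total N = 51+1+1+2+3+1+1+2+1 = 63, so the proportions are 0.8095, 0.0159, 0.0159, 0.0317, 0.0476, 0.0159, 0.0159, 0.0317, 0.0159 (working shown to 4 dp, full precision carried).
D = 0.8095² + 0.0159² + 0.0159² + 0.0317² + 0.0476² + 0.0159² + 0.0159² + 0.0317² + 0.0159² = 0.6553 + 0.0003 + 0.0003 + 0.0010 + 0.0023 + 0.0003 + 0.0003 + 0.0010 + 0.0003 = 0.6609.
So 1 − D = 0.3391, i.e. 0.34 to 2 decimal places.

0.34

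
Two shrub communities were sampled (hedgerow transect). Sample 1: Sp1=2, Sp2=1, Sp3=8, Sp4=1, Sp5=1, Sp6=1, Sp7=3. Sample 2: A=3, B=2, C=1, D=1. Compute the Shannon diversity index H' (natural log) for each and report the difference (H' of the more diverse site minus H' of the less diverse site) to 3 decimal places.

0.302

Sample 1: N=17, proportions 0.11765, 0.05882, 0.47059, 0.05882, 0.05882, 0.05882, 0.17647, giving H' = 1.57923 (working shown to 5 dp, full precision carried).
Sample 2: N=7, proportions 0.42857, 0.28571, 0.14286, 0.14286, giving H' = 1.27703.
Difference = |1.57923 − 1.27703| = 0.30220, i.e. 0.302 to 3 decimal places.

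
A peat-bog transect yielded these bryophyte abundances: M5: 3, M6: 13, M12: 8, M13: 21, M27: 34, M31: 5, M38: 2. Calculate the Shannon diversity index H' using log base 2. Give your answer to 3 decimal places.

Total N = 3+13+8+21+34+5+2 = 86, so the proportions are 0.03488, 0.15116, 0.09302, 0.24419, 0.39535, 0.05814, 0.02326 (working shown to 5 dp, full precision carried).
Each pᵢ log₂ pᵢ term: 0.03488×(-4.84130)=-0.16888, 0.15116×(-2.72583)=-0.41204, 0.09302×(-3.42626)=-0.31872, 0.24419×(-2.03395)=-0.49666, 0.39535×(-1.33880)=-0.52929, 0.05814×(-4.10434)=-0.23862, 0.02326×(-5.42626)=-0.12619.
Sum = -2.29042, so H' = 2.290.

2.290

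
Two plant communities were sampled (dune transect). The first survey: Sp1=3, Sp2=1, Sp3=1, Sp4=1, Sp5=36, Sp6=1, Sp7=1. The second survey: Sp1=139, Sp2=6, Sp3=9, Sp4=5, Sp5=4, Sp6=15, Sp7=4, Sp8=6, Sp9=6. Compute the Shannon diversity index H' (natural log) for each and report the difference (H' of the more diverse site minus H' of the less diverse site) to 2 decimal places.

0.38

The first survey: N=44, proportions 0.0682, 0.0227, 0.0227, 0.0227, 0.8182, 0.0227, 0.0227, giving H' = 0.7773 (working shown to 4 dp, full precision carried).
The second survey: N=194, proportions 0.7165, 0.0309, 0.0464, 0.0258, 0.0206, 0.0773, 0.0206, 0.0309, 0.0309, giving H' = 1.1561.
Difference = |0.7773 − 1.1561| = 0.3788, i.e. 0.38 to 2 decimal places.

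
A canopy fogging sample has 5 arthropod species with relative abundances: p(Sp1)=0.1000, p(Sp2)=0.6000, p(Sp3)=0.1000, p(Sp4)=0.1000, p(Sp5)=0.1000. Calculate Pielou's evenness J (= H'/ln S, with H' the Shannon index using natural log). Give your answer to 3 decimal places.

0.763

H' = −Σ pᵢ ln pᵢ = −((-0.23026) + (-0.30650) + (-0.23026) + (-0.23026) + (-0.23026)) = 1.22753 (working shown to 5 dp, full precision carried).
With S = 5 species, ln S = 1.60944, so J = 1.22753/1.60944 = 0.76271, i.e. 0.763 to 3 decimal places.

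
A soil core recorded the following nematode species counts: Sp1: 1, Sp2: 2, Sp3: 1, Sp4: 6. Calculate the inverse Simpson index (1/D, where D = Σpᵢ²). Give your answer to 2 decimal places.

2.38

Total N = 1+2+1+6 = 10, so the proportions are 0.1, 0.2, 0.1, 0.6 (working shown to 5 dp, full precision carried).
D = 0.1² + 0.2² + 0.1² + 0.6² = 0.01000 + 0.04000 + 0.01000 + 0.36000 = 0.42000.
So 1/D = 2.3810, i.e. 2.38 to 2 decimal places.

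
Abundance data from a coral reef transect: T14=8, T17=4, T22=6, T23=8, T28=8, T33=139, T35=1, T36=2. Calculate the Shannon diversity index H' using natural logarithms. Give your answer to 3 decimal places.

0.889

Total N = 8+4+6+8+8+139+1+2 = 176, so the proportions are 0.04545, 0.02273, 0.03409, 0.04545, 0.04545, 0.78977, 0.00568, 0.01136 (working shown to 5 dp, full precision carried).
Each pᵢ ln pᵢ term: 0.04545×(-3.09104)=-0.14050, 0.02273×(-3.78419)=-0.08600, 0.03409×(-3.37872)=-0.11518, 0.04545×(-3.09104)=-0.14050, 0.04545×(-3.09104)=-0.14050, 0.78977×(-0.23601)=-0.18639, 0.00568×(-5.17048)=-0.02938, 0.01136×(-4.47734)=-0.05088.
Sum = -0.88934, so H' = 0.889.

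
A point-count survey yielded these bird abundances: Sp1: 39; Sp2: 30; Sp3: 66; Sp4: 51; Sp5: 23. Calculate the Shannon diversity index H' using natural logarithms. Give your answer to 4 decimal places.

Total N = 39+30+66+51+23 = 209, so the proportions are 0.186603, 0.143541, 0.315789, 0.244019, 0.110048 (working shown to 6 dp, full precision carried).
Each pᵢ ln pᵢ term: 0.186603×(-1.678773)=-0.313264, 0.143541×(-1.941137)=-0.278632, 0.315789×(-1.152680)=-0.364004, 0.244019×(-1.410509)=-0.344191, 0.110048×(-2.206840)=-0.242858.
Sum = -1.542949, so H' = 1.5429.

1.5429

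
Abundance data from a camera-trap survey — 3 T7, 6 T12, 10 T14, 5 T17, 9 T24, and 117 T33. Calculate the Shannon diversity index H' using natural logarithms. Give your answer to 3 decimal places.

Total N = 3+6+10+5+9+117 = 150, so the proportions are 0.02, 0.04, 0.06667, 0.03333, 0.06, 0.78 (working shown to 5 dp, full precision carried).
Each pᵢ ln pᵢ term: 0.02×(-3.91202)=-0.07824, 0.04×(-3.21888)=-0.12876, 0.06667×(-2.70805)=-0.18054, 0.03333×(-3.40120)=-0.11337, 0.06×(-2.81341)=-0.16880, 0.78×(-0.24846)=-0.19380.
Sum = -0.86351, so H' = 0.864.

0.864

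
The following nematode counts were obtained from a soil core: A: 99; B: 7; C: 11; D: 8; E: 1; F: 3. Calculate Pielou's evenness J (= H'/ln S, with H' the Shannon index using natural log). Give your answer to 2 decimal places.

0.48

Total N = 99+7+11+8+1+3 = 129, so the proportions are 0.7674, 0.0543, 0.0853, 0.062, 0.0078, 0.0233 (working shown to 4 dp, full precision carried).
H' = −Σ pᵢ ln pᵢ = −((-0.2031) + (-0.1581) + (-0.2099) + (-0.1724) + (-0.0377) + (-0.0875)) = 0.8688.
With S = 6 species, ln S = 1.7918, so J = 0.8688/1.7918 = 0.4849, i.e. 0.48 to 2 decimal places.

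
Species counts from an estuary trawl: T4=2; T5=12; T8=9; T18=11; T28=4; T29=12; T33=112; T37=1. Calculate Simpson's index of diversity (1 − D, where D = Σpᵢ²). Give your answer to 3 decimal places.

0.509

Total N = 2+12+9+11+4+12+112+1 = 163, so the proportions are 0.01227, 0.07362, 0.05521, 0.06748, 0.02454, 0.07362, 0.68712, 0.00613 (working shown to 5 dp, full precision carried).
D = 0.01227² + 0.07362² + 0.05521² + 0.06748² + 0.02454² + 0.07362² + 0.68712² + 0.00613² = 0.00015 + 0.00542 + 0.00305 + 0.00455 + 0.00060 + 0.00542 + 0.47213 + 0.00004 = 0.49136.
So 1 − D = 0.50864, i.e. 0.509 to 3 decimal places.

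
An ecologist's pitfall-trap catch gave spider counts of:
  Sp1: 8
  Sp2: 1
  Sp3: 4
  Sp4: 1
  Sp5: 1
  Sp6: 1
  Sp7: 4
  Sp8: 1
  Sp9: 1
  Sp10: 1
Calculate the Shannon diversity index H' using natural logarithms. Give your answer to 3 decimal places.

Total N = 8+1+4+1+1+1+4+1+1+1 = 23, so the proportions are 0.34783, 0.04348, 0.17391, 0.04348, 0.04348, 0.04348, 0.17391, 0.04348, 0.04348, 0.04348 (working shown to 5 dp, full precision carried).
Each pᵢ ln pᵢ term: 0.34783×(-1.05605)=-0.36732, 0.04348×(-3.13549)=-0.13633, 0.17391×(-1.74920)=-0.30421, 0.04348×(-3.13549)=-0.13633, 0.04348×(-3.13549)=-0.13633, 0.04348×(-3.13549)=-0.13633, 0.17391×(-1.74920)=-0.30421, 0.04348×(-3.13549)=-0.13633, 0.04348×(-3.13549)=-0.13633, 0.04348×(-3.13549)=-0.13633.
Sum = -1.93002, so H' = 1.930.

1.930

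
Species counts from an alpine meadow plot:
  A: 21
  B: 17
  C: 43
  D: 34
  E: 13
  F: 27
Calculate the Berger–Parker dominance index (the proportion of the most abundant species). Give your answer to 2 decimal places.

0.28

Total N = 21+17+43+34+13+27 = 155, so the proportions are 0.1355, 0.1097, 0.2774, 0.2194, 0.0839, 0.1742 (working shown to 4 dp, full precision carried).
The largest proportion is 0.2774, i.e. d = 0.28 to 2 decimal places.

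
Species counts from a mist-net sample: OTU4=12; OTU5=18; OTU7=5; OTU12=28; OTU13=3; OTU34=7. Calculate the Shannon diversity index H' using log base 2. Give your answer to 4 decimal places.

2.2350

Total N = 12+18+5+28+3+7 = 73, so the proportions are 0.164384, 0.246575, 0.068493, 0.383562, 0.041096, 0.09589 (working shown to 6 dp, full precision carried).
Each pᵢ log₂ pᵢ term: 0.164384×(-2.604862)=-0.428197, 0.246575×(-2.019900)=-0.498057, 0.068493×(-3.867896)=-0.264924, 0.383562×(-1.382470)=-0.530262, 0.041096×(-4.604862)=-0.189241, 0.09589×(-3.382470)=-0.324346.
Sum = -2.235028, so H' = 2.2350.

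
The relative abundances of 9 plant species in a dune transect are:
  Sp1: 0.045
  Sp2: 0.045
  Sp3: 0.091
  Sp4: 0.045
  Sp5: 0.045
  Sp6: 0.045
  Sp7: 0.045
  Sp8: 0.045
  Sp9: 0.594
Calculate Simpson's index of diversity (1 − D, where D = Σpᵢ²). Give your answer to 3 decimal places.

0.625

D = 0.045² + 0.045² + 0.091² + 0.045² + 0.045² + 0.045² + 0.045² + 0.045² + 0.594² = 0.00202 + 0.00202 + 0.00828 + 0.00202 + 0.00202 + 0.00202 + 0.00202 + 0.00202 + 0.35284 = 0.37529 (working shown to 5 dp, full precision carried).
So 1 − D = 0.62471, i.e. 0.625 to 3 decimal places.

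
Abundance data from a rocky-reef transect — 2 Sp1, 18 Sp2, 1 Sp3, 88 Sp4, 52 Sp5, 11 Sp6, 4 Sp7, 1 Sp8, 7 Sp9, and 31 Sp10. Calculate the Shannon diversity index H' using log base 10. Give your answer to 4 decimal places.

Total N = 2+18+1+88+52+11+4+1+7+31 = 215, so the proportions are 0.009302, 0.083721, 0.004651, 0.409302, 0.24186, 0.051163, 0.018605, 0.004651, 0.032558, 0.144186 (working shown to 6 dp, full precision carried).
Each pᵢ log₁₀ pᵢ term: 0.009302×(-2.031408)=-0.018897, 0.083721×(-1.077166)=-0.090181, 0.004651×(-2.332438)=-0.010849, 0.409302×(-0.387956)=-0.158791, 0.24186×(-0.616435)=-0.149091, 0.051163×(-1.291046)=-0.066054, 0.018605×(-1.730378)=-0.032193, 0.004651×(-2.332438)=-0.010849, 0.032558×(-1.487340)=-0.048425, 0.144186×(-0.841077)=-0.121272.
Sum = -0.706601, so H' = 0.7066.

0.7066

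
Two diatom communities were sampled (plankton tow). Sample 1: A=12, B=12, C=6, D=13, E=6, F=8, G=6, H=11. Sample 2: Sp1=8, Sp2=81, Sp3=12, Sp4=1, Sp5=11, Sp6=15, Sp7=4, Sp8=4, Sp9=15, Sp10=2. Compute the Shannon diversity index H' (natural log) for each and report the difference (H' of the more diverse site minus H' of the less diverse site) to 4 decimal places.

Sample 1: N=74, proportions 0.162162162, 0.162162162, 0.081081081, 0.175675676, 0.081081081, 0.108108108, 0.081081081, 0.148648649, giving H' = 2.030468444 (working shown to 9 dp, full precision carried).
Sample 2: N=153, proportions 0.052287582, 0.529411765, 0.078431373, 0.006535948, 0.071895425, 0.098039216, 0.026143791, 0.026143791, 0.098039216, 0.013071895, giving H' = 1.615406569.
Difference = |2.030468444 − 1.615406569| = 0.415061875, i.e. 0.4151 to 4 decimal places.

0.4151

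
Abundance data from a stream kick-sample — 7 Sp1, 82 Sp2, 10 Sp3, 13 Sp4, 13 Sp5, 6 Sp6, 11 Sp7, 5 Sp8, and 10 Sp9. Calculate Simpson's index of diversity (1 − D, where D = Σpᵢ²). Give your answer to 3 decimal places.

0.696

Total N = 7+82+10+13+13+6+11+5+10 = 157, so the proportions are 0.04459, 0.52229, 0.06369, 0.0828, 0.0828, 0.03822, 0.07006, 0.03185, 0.06369 (working shown to 5 dp, full precision carried).
D = 0.04459² + 0.52229² + 0.06369² + 0.0828² + 0.0828² + 0.03822² + 0.07006² + 0.03185² + 0.06369² = 0.00199 + 0.27279 + 0.00406 + 0.00686 + 0.00686 + 0.00146 + 0.00491 + 0.00101 + 0.00406 = 0.30399.
So 1 − D = 0.69601, i.e. 0.696 to 3 decimal places.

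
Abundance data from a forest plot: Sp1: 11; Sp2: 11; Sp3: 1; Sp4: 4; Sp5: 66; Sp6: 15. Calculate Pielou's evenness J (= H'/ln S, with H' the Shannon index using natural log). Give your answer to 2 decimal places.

Total N = 11+11+1+4+66+15 = 108, so the proportions are 0.1019, 0.1019, 0.0093, 0.037, 0.6111, 0.1389 (working shown to 4 dp, full precision carried).
H' = −Σ pᵢ ln pᵢ = −((-0.2327) + (-0.2327) + (-0.0434) + (-0.1221) + (-0.3010) + (-0.2742)) = 1.2059.
With S = 6 species, ln S = 1.7918, so J = 1.2059/1.7918 = 0.6730, i.e. 0.67 to 2 decimal places.

0.67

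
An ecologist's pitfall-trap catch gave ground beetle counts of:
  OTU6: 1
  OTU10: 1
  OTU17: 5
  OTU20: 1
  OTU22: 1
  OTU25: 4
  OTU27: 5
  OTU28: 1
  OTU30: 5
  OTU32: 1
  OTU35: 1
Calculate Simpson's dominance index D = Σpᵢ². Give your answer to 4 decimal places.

Total N = 1+1+5+1+1+4+5+1+5+1+1 = 26, so the proportions are 0.038462, 0.038462, 0.192308, 0.038462, 0.038462, 0.153846, 0.192308, 0.038462, 0.192308, 0.038462, 0.038462 (working shown to 6 dp, full precision carried).
D = 0.038462² + 0.038462² + 0.192308² + 0.038462² + 0.038462² + 0.153846² + 0.192308² + 0.038462² + 0.192308² + 0.038462² + 0.038462² = 0.001479 + 0.001479 + 0.036982 + 0.001479 + 0.001479 + 0.023669 + 0.036982 + 0.001479 + 0.036982 + 0.001479 + 0.001479 = 0.144970.
To 4 decimal places, D = 0.1450.

0.1450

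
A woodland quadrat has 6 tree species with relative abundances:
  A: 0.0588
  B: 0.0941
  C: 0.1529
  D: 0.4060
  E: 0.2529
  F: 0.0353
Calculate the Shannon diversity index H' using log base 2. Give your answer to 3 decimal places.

2.175

Each pᵢ log₂ pᵢ term (working shown to 5 dp, full precision carried): 0.0588×(-4.08804)=-0.24038, 0.0941×(-3.40966)=-0.32085, 0.1529×(-2.70934)=-0.41426, 0.406×(-1.30045)=-0.52798, 0.2529×(-1.98336)=-0.50159, 0.0353×(-4.82419)=-0.17029.
Sum = -2.17535, so H' = 2.175.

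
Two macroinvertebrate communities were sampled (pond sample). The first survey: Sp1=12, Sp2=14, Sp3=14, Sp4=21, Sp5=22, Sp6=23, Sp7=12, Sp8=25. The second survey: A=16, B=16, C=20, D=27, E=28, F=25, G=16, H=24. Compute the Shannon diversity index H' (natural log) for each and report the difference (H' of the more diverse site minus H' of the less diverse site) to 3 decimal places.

The first survey: N=143, proportions 0.08392, 0.0979, 0.0979, 0.14685, 0.15385, 0.16084, 0.08392, 0.17483, giving H' = 2.03937 (working shown to 5 dp, full precision carried).
The second survey: N=172, proportions 0.09302, 0.09302, 0.11628, 0.15698, 0.16279, 0.14535, 0.09302, 0.13953, giving H' = 2.05428.
Difference = |2.03937 − 2.05428| = 0.01491, i.e. 0.015 to 3 decimal places.

0.015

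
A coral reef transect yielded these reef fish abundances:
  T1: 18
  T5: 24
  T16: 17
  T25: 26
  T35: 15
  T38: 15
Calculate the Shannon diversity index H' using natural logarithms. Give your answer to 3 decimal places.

1.767

Total N = 18+24+17+26+15+15 = 115, so the proportions are 0.15652, 0.2087, 0.14783, 0.22609, 0.13043, 0.13043 (working shown to 5 dp, full precision carried).
Each pᵢ ln pᵢ term: 0.15652×(-1.85456)=-0.29028, 0.2087×(-1.56688)=-0.32700, 0.14783×(-1.91172)=-0.28260, 0.22609×(-1.48684)=-0.33615, 0.13043×(-2.03688)=-0.26568, 0.13043×(-2.03688)=-0.26568.
Sum = -1.76740, so H' = 1.767.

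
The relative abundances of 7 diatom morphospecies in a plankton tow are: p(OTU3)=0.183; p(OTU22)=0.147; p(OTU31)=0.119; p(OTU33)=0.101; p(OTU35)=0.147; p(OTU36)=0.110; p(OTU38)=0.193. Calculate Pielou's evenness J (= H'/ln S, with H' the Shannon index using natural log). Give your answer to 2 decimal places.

0.99

H' = −Σ pᵢ ln pᵢ = −((-0.3108) + (-0.2818) + (-0.2533) + (-0.2316) + (-0.2818) + (-0.2428) + (-0.3175)) = 1.9196 (working shown to 4 dp, full precision carried).
With S = 7 species, ln S = 1.9459, so J = 1.9196/1.9459 = 0.9865, i.e. 0.99 to 2 decimal places.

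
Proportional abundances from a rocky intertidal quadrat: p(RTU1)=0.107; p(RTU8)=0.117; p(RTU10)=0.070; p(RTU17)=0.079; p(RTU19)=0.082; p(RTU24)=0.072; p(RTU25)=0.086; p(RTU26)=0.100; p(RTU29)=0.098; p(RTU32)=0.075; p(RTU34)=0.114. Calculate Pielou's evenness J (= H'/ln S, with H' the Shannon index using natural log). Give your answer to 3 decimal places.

H' = −Σ pᵢ ln pᵢ = −((-0.23914) + (-0.25103) + (-0.18615) + (-0.20053) + (-0.20508) + (-0.18944) + (-0.21099) + (-0.23026) + (-0.22763) + (-0.19427) + (-0.24756)) = 2.38208 (working shown to 5 dp, full precision carried).
With S = 11 species, ln S = 2.39790, so J = 2.38208/2.39790 = 0.99340, i.e. 0.993 to 3 decimal places.

0.993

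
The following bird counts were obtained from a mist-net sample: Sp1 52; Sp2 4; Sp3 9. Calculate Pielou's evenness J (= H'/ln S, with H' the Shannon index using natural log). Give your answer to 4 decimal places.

0.5679

Total N = 52+4+9 = 65, so the proportions are 0.8, 0.061538, 0.138462 (working shown to 6 dp, full precision carried).
H' = −Σ pᵢ ln pᵢ = −((-0.178515) + (-0.171575) + (-0.273761)) = 0.623851.
With S = 3 species, ln S = 1.098612, so J = 0.623851/1.098612 = 0.567853, i.e. 0.5679 to 4 decimal places.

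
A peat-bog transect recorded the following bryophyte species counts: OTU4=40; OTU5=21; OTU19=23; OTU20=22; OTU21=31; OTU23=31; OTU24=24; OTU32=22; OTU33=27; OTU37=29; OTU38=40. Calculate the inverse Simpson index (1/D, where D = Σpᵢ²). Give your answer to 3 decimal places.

10.439

Total N = 40+21+23+22+31+31+24+22+27+29+40 = 310, so the proportions are 0.12903226, 0.06774194, 0.07419355, 0.07096774, 0.1, 0.1, 0.07741935, 0.07096774, 0.08709677, 0.09354839, 0.12903226 (working shown to 8 dp, full precision carried).
D = 0.12903226² + 0.06774194² + 0.07419355² + 0.07096774² + 0.1² + 0.1² + 0.07741935² + 0.07096774² + 0.08709677² + 0.09354839² + 0.12903226² = 0.01664932 + 0.00458897 + 0.00550468 + 0.00503642 + 0.01000000 + 0.01000000 + 0.00599376 + 0.00503642 + 0.00758585 + 0.00875130 + 0.01664932 = 0.09579605.
So 1/D = 10.43884, i.e. 10.439 to 3 decimal places.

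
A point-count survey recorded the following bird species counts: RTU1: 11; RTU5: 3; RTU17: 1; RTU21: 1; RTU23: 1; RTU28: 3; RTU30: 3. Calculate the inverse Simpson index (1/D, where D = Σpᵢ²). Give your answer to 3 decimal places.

3.503

Total N = 11+3+1+1+1+3+3 = 23, so the proportions are 0.4782609, 0.1304348, 0.0434783, 0.0434783, 0.0434783, 0.1304348, 0.1304348 (working shown to 7 dp, full precision carried).
D = 0.4782609² + 0.1304348² + 0.0434783² + 0.0434783² + 0.0434783² + 0.1304348² + 0.1304348² = 0.2287335 + 0.0170132 + 0.0018904 + 0.0018904 + 0.0018904 + 0.0170132 + 0.0170132 = 0.2854442.
So 1/D = 3.50331, i.e. 3.503 to 3 decimal places.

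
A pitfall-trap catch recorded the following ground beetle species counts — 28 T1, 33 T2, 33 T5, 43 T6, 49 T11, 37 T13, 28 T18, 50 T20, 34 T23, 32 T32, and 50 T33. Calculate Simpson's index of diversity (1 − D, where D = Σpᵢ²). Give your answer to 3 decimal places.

0.905

Total N = 28+33+33+43+49+37+28+50+34+32+50 = 417, so the proportions are 0.06715, 0.07914, 0.07914, 0.10312, 0.11751, 0.08873, 0.06715, 0.1199, 0.08153, 0.07674, 0.1199 (working shown to 5 dp, full precision carried).
D = 0.06715² + 0.07914² + 0.07914² + 0.10312² + 0.11751² + 0.08873² + 0.06715² + 0.1199² + 0.08153² + 0.07674² + 0.1199² = 0.00451 + 0.00626 + 0.00626 + 0.01063 + 0.01381 + 0.00787 + 0.00451 + 0.01438 + 0.00665 + 0.00589 + 0.01438 = 0.09515.
So 1 − D = 0.90485, i.e. 0.905 to 3 decimal places.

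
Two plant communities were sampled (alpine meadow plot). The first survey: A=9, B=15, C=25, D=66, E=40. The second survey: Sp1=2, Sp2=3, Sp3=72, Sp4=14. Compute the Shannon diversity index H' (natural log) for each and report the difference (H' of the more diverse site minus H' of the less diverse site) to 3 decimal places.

The first survey: N=155, proportions 0.05806, 0.09677, 0.16129, 0.42581, 0.25806, giving H' = 1.39865 (working shown to 5 dp, full precision carried).
The second survey: N=91, proportions 0.02198, 0.03297, 0.79121, 0.15385, giving H' = 0.66966.
Difference = |1.39865 − 0.66966| = 0.72899, i.e. 0.729 to 3 decimal places.

0.729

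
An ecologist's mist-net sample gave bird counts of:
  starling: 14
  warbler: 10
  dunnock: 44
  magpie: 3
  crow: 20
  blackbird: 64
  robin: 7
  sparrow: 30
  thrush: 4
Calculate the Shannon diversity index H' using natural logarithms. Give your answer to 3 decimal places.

1.824

Total N = 14+10+44+3+20+64+7+30+4 = 196, so the proportions are 0.07143, 0.05102, 0.22449, 0.01531, 0.10204, 0.32653, 0.03571, 0.15306, 0.02041 (working shown to 5 dp, full precision carried).
Each pᵢ ln pᵢ term: 0.07143×(-2.63906)=-0.18850, 0.05102×(-2.97553)=-0.15181, 0.22449×(-1.49393)=-0.33537, 0.01531×(-4.17950)=-0.06397, 0.10204×(-2.28238)=-0.23290, 0.32653×(-1.11923)=-0.36546, 0.03571×(-3.33220)=-0.11901, 0.15306×(-1.87692)=-0.28728, 0.02041×(-3.89182)=-0.07942.
Sum = -1.82373, so H' = 1.824.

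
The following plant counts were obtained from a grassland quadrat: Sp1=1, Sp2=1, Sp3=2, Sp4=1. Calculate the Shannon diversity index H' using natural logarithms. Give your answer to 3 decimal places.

Total N = 1+1+2+1 = 5, so the proportions are 0.2, 0.2, 0.4, 0.2 (working shown to 5 dp, full precision carried).
Each pᵢ ln pᵢ term: 0.2×(-1.60944)=-0.32189, 0.2×(-1.60944)=-0.32189, 0.4×(-0.91629)=-0.36652, 0.2×(-1.60944)=-0.32189.
Sum = -1.33218, so H' = 1.332.

1.332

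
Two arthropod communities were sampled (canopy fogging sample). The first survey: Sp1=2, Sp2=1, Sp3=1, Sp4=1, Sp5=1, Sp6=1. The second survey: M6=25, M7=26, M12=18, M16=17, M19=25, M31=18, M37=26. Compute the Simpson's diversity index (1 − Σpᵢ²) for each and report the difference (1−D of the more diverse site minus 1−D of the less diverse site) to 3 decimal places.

0.036

The first survey: N=7, proportions 0.28571, 0.14286, 0.14286, 0.14286, 0.14286, 0.14286, giving 1−D = 0.81633 (working shown to 5 dp, full precision carried).
The second survey: N=155, proportions 0.16129, 0.16774, 0.11613, 0.10968, 0.16129, 0.11613, 0.16774, giving 1−D = 0.85270.
Difference = |0.81633 − 0.85270| = 0.03637, i.e. 0.036 to 3 decimal places.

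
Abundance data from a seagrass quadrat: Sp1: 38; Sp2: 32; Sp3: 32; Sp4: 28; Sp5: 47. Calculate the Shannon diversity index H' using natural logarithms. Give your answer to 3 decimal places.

Total N = 38+32+32+28+47 = 177, so the proportions are 0.21469, 0.18079, 0.18079, 0.15819, 0.26554 (working shown to 5 dp, full precision carried).
Each pᵢ ln pᵢ term: 0.21469×(-1.53856)=-0.33031, 0.18079×(-1.71041)=-0.30923, 0.18079×(-1.71041)=-0.30923, 0.15819×(-1.84395)=-0.29170, 0.26554×(-1.32600)=-0.35210.
Sum = -1.59257, so H' = 1.593.

1.593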